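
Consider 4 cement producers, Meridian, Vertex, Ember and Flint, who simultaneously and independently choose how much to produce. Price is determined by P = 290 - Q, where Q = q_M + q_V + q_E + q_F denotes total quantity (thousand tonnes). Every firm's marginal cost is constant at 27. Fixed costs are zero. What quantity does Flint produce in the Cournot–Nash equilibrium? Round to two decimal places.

A representative firm's profit is π_i = q_i(290 - Q) - 27q_i.
Setting ∂π_i/∂q_i = 0 with rivals' quantities fixed: 263 - 2q_i - Σ_{j≠i} q_j = 0.
By symmetry each firm produces the same amount; substituting Σ_{j≠i} q_j = 3q_i yields q_i = 263/5.

52.60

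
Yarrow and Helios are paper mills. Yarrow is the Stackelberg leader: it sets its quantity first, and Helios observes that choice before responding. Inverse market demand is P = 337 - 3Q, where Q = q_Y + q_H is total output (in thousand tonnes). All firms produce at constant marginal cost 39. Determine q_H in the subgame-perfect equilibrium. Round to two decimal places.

24.83

Solve by backward induction. Given q_Y, the follower Helios maximises π_H = (337 - 3q_Y - 3q_H)q_H - 39q_H.
Follower FOC: 298 - 3q_Y - 6q_H = 0, so q_H(q_Y) = (298 - 3q_Y)/6.
Yarrow substitutes q_H(q_Y) into its own profit: π_Y = q_Y(337 - 3q_Y - (298 - 3q_Y)/2) - 39q_Y = (188 - (3/2)q_Y)q_Y - 39q_Y.
The leader's first-order condition 149 - 3q_Y = 0 yields q_Y = 149/3.
Then q_H = (298 - 3·(149/3))/6 = 149/6.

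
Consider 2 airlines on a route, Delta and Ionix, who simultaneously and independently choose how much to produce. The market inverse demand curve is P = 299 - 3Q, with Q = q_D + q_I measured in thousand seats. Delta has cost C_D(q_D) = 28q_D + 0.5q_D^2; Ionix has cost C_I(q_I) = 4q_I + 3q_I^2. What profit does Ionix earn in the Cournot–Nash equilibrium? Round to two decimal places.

Delta's profit: π_D = (299 - 3Q)q_D - (28q_D + (1/2)q_D²). Setting ∂π_D/∂q_D = 0: 271 - 7q_D - 3(q_I) = 0.
Ionix's profit: π_I = (299 - 3Q)q_I - (4q_I + 3q_I²). Setting ∂π_I/∂q_I = 0: 295 - 12q_I - 3(q_D) = 0.
Best responses: q_D = (271 - 3q_I)/7, q_I = (295 - 3q_D)/12.
Solving the pair: q_D = 789/25, q_I = 1252/75.
Price P = 299 - 3·48.2533 = 154.2400.
Ionix's profit: 154.2400·(1252/75) - 4·(1252/75) - 3(1252/75)² = 1672.0043.

1672.00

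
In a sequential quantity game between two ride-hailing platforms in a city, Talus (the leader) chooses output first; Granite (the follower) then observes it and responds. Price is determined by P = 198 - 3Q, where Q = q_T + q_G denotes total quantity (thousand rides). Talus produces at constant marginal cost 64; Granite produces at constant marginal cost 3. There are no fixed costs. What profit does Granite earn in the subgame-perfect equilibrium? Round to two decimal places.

2093.52

The follower Granite best-responds to any q_T: π_G = (198 - 3Q)q_G - 3q_G.
∂π_G/∂q_G = 195 - 3q_T - 6q_G = 0 gives the reaction function q_G = (195 - 3q_T)/6.
Talus substitutes q_G(q_T) into its own profit: π_T = q_T(198 - 3q_T - (195 - 3q_T)/2) - 64q_T = (201/2 - (3/2)q_T)q_T - 64q_T.
The leader's first-order condition 73/2 - 3q_T = 0 yields q_T = 73/6.
Then q_G = (195 - 3·(73/6))/6 = 317/12.
Price P = 198 - 3·(463/12) = 329/4.
Granite's profit: (329/4 - 3)·(317/12) = 2093.5208.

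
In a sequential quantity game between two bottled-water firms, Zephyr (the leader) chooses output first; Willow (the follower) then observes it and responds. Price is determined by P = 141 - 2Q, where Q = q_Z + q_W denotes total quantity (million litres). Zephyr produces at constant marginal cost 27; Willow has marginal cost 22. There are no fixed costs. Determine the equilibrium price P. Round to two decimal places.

54.25

Solve by backward induction. Given q_Z, the follower Willow maximises π_W = (141 - 2q_Z - 2q_W)q_W - 22q_W.
∂π_W/∂q_W = 119 - 2q_Z - 4q_W = 0 gives the reaction function q_W = (119 - 2q_Z)/4.
Zephyr substitutes q_W(q_Z) into its own profit: π_Z = q_Z(141 - 2q_Z - (119 - 2q_Z)/2) - 27q_Z = (163/2 - q_Z)q_Z - 27q_Z.
Leader FOC: 109/2 - 2q_Z = 0, so q_Z = 109/4.
Then q_W = (119 - 2·(109/4))/4 = 129/8.
Total output Q = 347/8, so price P = 141 - 2·(347/8) = 217/4.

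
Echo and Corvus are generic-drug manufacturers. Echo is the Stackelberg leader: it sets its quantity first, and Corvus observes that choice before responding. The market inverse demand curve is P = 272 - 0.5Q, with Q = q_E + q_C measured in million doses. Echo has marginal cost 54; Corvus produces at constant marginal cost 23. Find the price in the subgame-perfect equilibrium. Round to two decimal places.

The follower Corvus best-responds to any q_E: π_C = (272 - 0.5Q)q_C - 23q_C.
Follower FOC: 249 - (1/2)q_E - q_C = 0, so q_C(q_E) = (249 - (1/2)q_E).
Echo substitutes q_C(q_E) into its own profit: π_E = q_E(272 - (1/2)q_E - (249 - (1/2)q_E)/2) - 54q_E = (295/2 - (1/4)q_E)q_E - 54q_E.
Maximising: ∂π_E/∂q_E = 187/2 - (1/2)q_E = 0, giving q_E = 187.
Then q_C = (249 - (1/2)·187) = 311/2.
Total output Q = 685/2, so price P = 272 - (1/2)·(685/2) = 403/4.

100.75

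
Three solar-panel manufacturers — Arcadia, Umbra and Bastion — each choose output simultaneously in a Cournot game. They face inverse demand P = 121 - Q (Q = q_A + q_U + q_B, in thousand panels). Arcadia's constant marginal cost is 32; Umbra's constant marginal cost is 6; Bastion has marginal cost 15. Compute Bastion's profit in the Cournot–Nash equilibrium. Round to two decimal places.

812.25

Arcadia's profit: π_A = (121 - Q)q_A - (32q_A). Setting ∂π_A/∂q_A = 0: 89 - 2q_A - (q_U + q_B) = 0.
Umbra's first-order condition: 115 - 2q_U - (q_A + q_B) = 0.
Bastion's first-order condition: 106 - 2q_B - (q_A + q_U) = 0.
Adding the 3 conditions: 310 − 2Q − 2Q = 0, i.e. Q = 155/2.
Back-substituting: q_A = (89 − 155/2) = 23/2, q_U = (115 − 155/2) = 75/2, q_B = (106 − 155/2) = 57/2.
Price P = 121 - 155/2 = 87/2.
Bastion's profit: (87/2 - 15)·(57/2) = 812.2500.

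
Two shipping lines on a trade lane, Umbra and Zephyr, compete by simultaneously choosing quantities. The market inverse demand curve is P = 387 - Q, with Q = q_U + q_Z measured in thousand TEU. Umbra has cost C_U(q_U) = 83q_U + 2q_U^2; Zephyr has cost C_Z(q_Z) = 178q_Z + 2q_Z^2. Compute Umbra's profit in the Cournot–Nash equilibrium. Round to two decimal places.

6387.49

Umbra's profit: π_U = (387 - Q)q_U - (83q_U + 2q_U²). Setting ∂π_U/∂q_U = 0: 304 - 6q_U - (q_Z) = 0.
Zephyr's profit: π_Z = (387 - Q)q_Z - (178q_Z + 2q_Z²). Setting ∂π_Z/∂q_Z = 0: 209 - 6q_Z - (q_U) = 0.
So q_U = (304 - q_Z)/6 and q_Z = (209 - q_U)/6.
Substituting one into the other gives q_U = 323/7 and q_Z = 190/7.
Price P = 387 - 513/7 = 313.7143.
Umbra's profit: 313.7143·(323/7) - 83·(323/7) - 2(323/7)² = 6387.4898.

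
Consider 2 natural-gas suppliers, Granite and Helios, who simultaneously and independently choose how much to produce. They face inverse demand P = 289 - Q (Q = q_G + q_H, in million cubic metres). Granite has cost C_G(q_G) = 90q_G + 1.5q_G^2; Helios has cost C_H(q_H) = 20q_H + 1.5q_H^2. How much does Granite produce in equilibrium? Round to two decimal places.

Granite's profit: π_G = (289 - Q)q_G - (90q_G + (3/2)q_G²). Setting ∂π_G/∂q_G = 0: 199 - 5q_G - (q_H) = 0.
Helios's profit: π_H = (289 - Q)q_H - (20q_H + (3/2)q_H²). Setting ∂π_H/∂q_H = 0: 269 - 5q_H - (q_G) = 0.
So q_G = (199 - q_H)/5 and q_H = (269 - q_G)/5.
Substituting one into the other gives q_G = 121/4 and q_H = 191/4.

30.25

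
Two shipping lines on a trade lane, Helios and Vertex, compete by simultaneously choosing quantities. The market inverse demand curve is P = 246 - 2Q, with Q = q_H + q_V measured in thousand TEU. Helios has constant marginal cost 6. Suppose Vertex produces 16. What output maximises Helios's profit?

With the rival's output fixed at 16, Helios's profit is π_H = (246 - 2·16 - 2q_H)q_H - (6q_H) = (214 - 2q_H)q_H - (6q_H).
∂π_H/∂q_H = 208 - 4q_H = 0, so q_H = 52.

52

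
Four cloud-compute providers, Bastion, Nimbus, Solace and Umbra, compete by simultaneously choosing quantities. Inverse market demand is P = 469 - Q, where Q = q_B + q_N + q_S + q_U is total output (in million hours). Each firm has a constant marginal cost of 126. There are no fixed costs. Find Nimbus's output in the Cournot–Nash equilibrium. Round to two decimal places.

68.60

Each firm earns π_i = (469 - Q)q_i - 126q_i.
Setting ∂π_i/∂q_i = 0 with rivals' quantities fixed: 343 - 2q_i - Σ_{j≠i} q_j = 0.
By symmetry each firm produces the same amount; substituting Σ_{j≠i} q_j = 3q_i yields q_i = 343/5.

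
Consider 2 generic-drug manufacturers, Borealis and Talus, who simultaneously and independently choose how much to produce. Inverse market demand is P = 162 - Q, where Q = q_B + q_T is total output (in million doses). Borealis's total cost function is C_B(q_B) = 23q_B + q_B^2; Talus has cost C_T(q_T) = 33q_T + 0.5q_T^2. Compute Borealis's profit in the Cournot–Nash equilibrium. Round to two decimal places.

1370.98

Borealis's profit: π_B = (162 - Q)q_B - (23q_B + q_B²). Setting ∂π_B/∂q_B = 0: 139 - 4q_B - (q_T) = 0.
Talus's first-order condition: 129 - 3q_T - (q_B) = 0.
So q_B = (139 - q_T)/4 and q_T = (129 - q_B)/3.
Solving the pair: q_B = 288/11, q_T = 377/11.
Price P = 162 - 665/11 = 1117/11.
Borealis's profit: (1117/11)·(288/11) - 23·(288/11) - (288/11)² = 1370.9752.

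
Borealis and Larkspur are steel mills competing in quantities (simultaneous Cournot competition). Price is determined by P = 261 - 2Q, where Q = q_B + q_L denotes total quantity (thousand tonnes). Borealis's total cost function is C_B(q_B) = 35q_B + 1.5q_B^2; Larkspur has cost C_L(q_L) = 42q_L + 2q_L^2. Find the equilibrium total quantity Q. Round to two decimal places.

Borealis's profit: π_B = (261 - 2Q)q_B - (35q_B + (3/2)q_B²). Setting ∂π_B/∂q_B = 0: 226 - 7q_B - 2(q_L) = 0.
Larkspur's profit: π_L = (261 - 2Q)q_L - (42q_L + 2q_L²). Setting ∂π_L/∂q_L = 0: 219 - 8q_L - 2(q_B) = 0.
So q_B = (226 - 2q_L)/7 and q_L = (219 - 2q_B)/8.
Solving the pair: q_B = 685/26, q_L = 1081/52.
Total output Q = 685/26 + 1081/52 = 47.1346.

47.13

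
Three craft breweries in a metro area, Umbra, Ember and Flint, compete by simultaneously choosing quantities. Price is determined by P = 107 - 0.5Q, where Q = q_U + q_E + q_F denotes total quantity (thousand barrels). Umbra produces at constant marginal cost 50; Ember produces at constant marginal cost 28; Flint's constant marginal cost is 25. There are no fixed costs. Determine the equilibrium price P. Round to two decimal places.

Umbra's profit: π_U = (107 - 0.5Q)q_U - (50q_U). Setting ∂π_U/∂q_U = 0: 57 - q_U - (1/2)(q_E + q_F) = 0.
Ember's profit: π_E = (107 - 0.5Q)q_E - (28q_E). Setting ∂π_E/∂q_E = 0: 79 - q_E - (1/2)(q_U + q_F) = 0.
Flint's profit: π_F = (107 - 0.5Q)q_F - (25q_F). Setting ∂π_F/∂q_F = 0: 82 - q_F - (1/2)(q_U + q_E) = 0.
Summing all 3 equations gives 218 − 2Q = 0, hence Q = 109.
Back-substituting: q_U = (57 − 109/2)/(1/2) = 5, q_E = (79 − 109/2)/(1/2) = 49, q_F = (82 − 109/2)/(1/2) = 55.
Total output Q = 109, so price P = 107 - (1/2)·109 = 105/2.

52.50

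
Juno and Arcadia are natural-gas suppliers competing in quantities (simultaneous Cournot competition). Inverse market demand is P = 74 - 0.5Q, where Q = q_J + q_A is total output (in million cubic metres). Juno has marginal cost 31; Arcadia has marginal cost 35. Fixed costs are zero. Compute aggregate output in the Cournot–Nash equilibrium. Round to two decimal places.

Juno's profit: π_J = (74 - 0.5Q)q_J - (31q_J). Setting ∂π_J/∂q_J = 0: 43 - q_J - (1/2)(q_A) = 0.
Arcadia's first-order condition: 39 - q_A - (1/2)(q_J) = 0.
Best responses: q_J = (43 - (1/2)q_A), q_A = (39 - (1/2)q_J).
Solving the pair: q_J = 94/3, q_A = 70/3.
Total output Q = 94/3 + 70/3 = 164/3.

54.67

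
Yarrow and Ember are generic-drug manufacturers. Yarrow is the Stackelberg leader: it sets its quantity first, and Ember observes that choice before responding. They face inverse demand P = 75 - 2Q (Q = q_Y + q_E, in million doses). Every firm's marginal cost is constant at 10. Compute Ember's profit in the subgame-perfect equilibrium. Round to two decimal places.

The follower Ember best-responds to any q_Y: π_E = (75 - 2Q)q_E - 10q_E.
Follower FOC: 65 - 2q_Y - 4q_E = 0, so q_E(q_Y) = (65 - 2q_Y)/4.
Yarrow substitutes q_E(q_Y) into its own profit: π_Y = q_Y(75 - 2q_Y - (65 - 2q_Y)/2) - 10q_Y = (85/2 - q_Y)q_Y - 10q_Y.
Maximising: ∂π_Y/∂q_Y = 65/2 - 2q_Y = 0, giving q_Y = 65/4.
Then q_E = (65 - 2·(65/4))/4 = 65/8.
Price P = 75 - 2·(195/8) = 105/4.
Ember's profit: (105/4 - 10)·(65/8) = 132.0313.

132.03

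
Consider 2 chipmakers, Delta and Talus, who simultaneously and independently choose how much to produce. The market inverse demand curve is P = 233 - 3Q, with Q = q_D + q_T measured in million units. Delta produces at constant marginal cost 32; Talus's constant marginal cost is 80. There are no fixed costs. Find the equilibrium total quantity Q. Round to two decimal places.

Delta's profit: π_D = (233 - 3Q)q_D - (32q_D). Setting ∂π_D/∂q_D = 0: 201 - 6q_D - 3(q_T) = 0.
Talus's profit: π_T = (233 - 3Q)q_T - (80q_T). Setting ∂π_T/∂q_T = 0: 153 - 6q_T - 3(q_D) = 0.
Best responses: q_D = (201 - 3q_T)/6, q_T = (153 - 3q_D)/6.
Solving the pair: q_D = 83/3, q_T = 35/3.
Total output Q = 83/3 + 35/3 = 118/3.

39.33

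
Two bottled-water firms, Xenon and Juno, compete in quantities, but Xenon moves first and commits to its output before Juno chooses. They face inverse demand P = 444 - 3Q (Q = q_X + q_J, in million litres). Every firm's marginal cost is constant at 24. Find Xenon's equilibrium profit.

7350

The follower Juno best-responds to any q_X: π_J = (444 - 3Q)q_J - 24q_J.
∂π_J/∂q_J = 420 - 3q_X - 6q_J = 0 gives the reaction function q_J = (420 - 3q_X)/6.
The leader anticipates this reaction. Substituting into P = 444 - 3Q gives P = 234 - (3/2)q_X, so π_X = (234 - (3/2)q_X)q_X - 24q_X.
Leader FOC: 210 - 3q_X = 0, so q_X = 70.
Then q_J = (420 - 3·70)/6 = 35.
Price P = 444 - 3·105 = 129.
Xenon's profit: (129 - 24)·70 = 7350.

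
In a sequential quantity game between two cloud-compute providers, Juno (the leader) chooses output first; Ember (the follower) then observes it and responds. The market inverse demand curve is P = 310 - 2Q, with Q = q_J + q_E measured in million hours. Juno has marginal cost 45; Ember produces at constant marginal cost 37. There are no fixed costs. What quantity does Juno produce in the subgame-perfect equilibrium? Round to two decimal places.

The follower Ember best-responds to any q_J: π_E = (310 - 2Q)q_E - 37q_E.
Setting the follower's marginal profit to zero, 273 - 2q_J - 4q_E = 0, i.e. q_E = (273 - 2q_J)/4.
Juno substitutes q_E(q_J) into its own profit: π_J = q_J(310 - 2q_J - (273 - 2q_J)/2) - 45q_J = (347/2 - q_J)q_J - 45q_J.
Maximising: ∂π_J/∂q_J = 257/2 - 2q_J = 0, giving q_J = 257/4.
Then q_E = (273 - 2·(257/4))/4 = 289/8.

64.25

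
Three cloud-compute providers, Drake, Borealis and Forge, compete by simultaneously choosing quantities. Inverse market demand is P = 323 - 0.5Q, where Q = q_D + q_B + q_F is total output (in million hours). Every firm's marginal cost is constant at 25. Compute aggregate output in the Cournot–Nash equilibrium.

447

A representative firm's profit is π_i = q_i(323 - 0.5Q) - 25q_i.
Setting ∂π_i/∂q_i = 0 with rivals' quantities fixed: 298 - q_i - (1/2)·Σ_{j≠i} q_j = 0.
By symmetry each firm produces the same amount; substituting Σ_{j≠i} q_j = 2q_i yields q_i = 298/2 = 149.
Total output Q = 149 + 149 + 149 = 447.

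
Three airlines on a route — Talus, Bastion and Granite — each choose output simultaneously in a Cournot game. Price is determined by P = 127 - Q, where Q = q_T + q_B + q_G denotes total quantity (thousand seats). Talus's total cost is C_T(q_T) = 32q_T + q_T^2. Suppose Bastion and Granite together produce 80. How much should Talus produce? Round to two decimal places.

3.75

With rivals' combined output fixed at 80, Talus's profit is π_T = (127 - 80 - q_T)q_T - (32q_T + q_T²) = (47 - q_T)q_T - (32q_T + q_T²).
∂π_T/∂q_T = 15 - 4q_T = 0, so q_T = 15/4.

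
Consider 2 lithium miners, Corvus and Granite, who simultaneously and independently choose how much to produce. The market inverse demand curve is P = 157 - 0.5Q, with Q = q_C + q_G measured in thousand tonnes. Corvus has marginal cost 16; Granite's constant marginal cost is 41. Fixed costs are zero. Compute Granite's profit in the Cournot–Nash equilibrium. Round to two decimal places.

Corvus's profit: π_C = (157 - 0.5Q)q_C - (16q_C). Setting ∂π_C/∂q_C = 0: 141 - q_C - (1/2)(q_G) = 0.
Granite's first-order condition: 116 - q_G - (1/2)(q_C) = 0.
Rearranging gives the reaction functions q_C = (141 - (1/2)q_G) and q_G = (116 - (1/2)q_C).
Solving the pair: q_C = 332/3, q_G = 182/3.
Price P = 157 - (1/2)·(514/3) = 214/3.
Granite's profit: (214/3 - 41)·(182/3) = 1840.2222.

1840.22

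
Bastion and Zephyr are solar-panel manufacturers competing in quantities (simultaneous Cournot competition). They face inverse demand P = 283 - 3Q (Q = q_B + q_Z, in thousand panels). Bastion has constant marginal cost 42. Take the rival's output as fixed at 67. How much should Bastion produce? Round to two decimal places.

With the rival's output fixed at 67, Bastion's profit is π_B = (283 - 3·67 - 3q_B)q_B - (42q_B) = (82 - 3q_B)q_B - (42q_B).
∂π_B/∂q_B = 40 - 6q_B = 0, so q_B = 20/3.

6.67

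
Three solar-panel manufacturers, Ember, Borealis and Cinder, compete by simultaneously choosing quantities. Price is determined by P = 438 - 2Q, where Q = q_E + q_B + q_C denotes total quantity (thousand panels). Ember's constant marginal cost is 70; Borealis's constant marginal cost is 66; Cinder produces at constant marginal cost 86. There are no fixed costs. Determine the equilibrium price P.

Ember's profit: π_E = (438 - 2Q)q_E - (70q_E). Setting ∂π_E/∂q_E = 0: 368 - 4q_E - 2(q_B + q_C) = 0.
Borealis's first-order condition: 372 - 4q_B - 2(q_E + q_C) = 0.
Cinder's first-order condition: 352 - 4q_C - 2(q_E + q_B) = 0.
Adding the 3 conditions: 1092 − 4Q − 4Q = 0, i.e. Q = 273/2.
Back-substituting: q_E = (368 − 273)/2 = 95/2, q_B = (372 − 273)/2 = 99/2, q_C = (352 − 273)/2 = 79/2.
Total output Q = 273/2, so price P = 438 - 2·(273/2) = 165.

165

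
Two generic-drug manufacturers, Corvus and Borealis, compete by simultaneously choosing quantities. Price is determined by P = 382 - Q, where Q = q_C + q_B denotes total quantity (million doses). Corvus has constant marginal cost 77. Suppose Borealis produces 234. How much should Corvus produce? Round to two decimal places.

35.50

With the rival's output fixed at 234, Corvus's profit is π_C = (382 - 234 - q_C)q_C - (77q_C) = (148 - q_C)q_C - (77q_C).
∂π_C/∂q_C = 71 - 2q_C = 0, so q_C = 71/2.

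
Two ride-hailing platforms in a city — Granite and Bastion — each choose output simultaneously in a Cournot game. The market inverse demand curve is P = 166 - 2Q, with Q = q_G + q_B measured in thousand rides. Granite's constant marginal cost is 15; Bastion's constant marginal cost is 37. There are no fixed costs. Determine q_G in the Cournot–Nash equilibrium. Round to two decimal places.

28.83

Granite's profit: π_G = (166 - 2Q)q_G - (15q_G). Setting ∂π_G/∂q_G = 0: 151 - 4q_G - 2(q_B) = 0.
Bastion's profit: π_B = (166 - 2Q)q_B - (37q_B). Setting ∂π_B/∂q_B = 0: 129 - 4q_B - 2(q_G) = 0.
Best responses: q_G = (151 - 2q_B)/4, q_B = (129 - 2q_G)/4.
Substituting one into the other gives q_G = 173/6 and q_B = 107/6.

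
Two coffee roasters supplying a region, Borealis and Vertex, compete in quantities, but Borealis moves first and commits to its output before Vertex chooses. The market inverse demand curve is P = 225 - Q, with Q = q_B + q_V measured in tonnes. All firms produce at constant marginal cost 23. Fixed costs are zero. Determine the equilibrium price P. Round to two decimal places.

Solve by backward induction. Given q_B, the follower Vertex maximises π_V = (225 - q_B - q_V)q_V - 23q_V.
Follower FOC: 202 - q_B - 2q_V = 0, so q_V(q_B) = (202 - q_B)/2.
Borealis substitutes q_V(q_B) into its own profit: π_B = q_B(225 - q_B - (202 - q_B)/2) - 23q_B = (124 - (1/2)q_B)q_B - 23q_B.
Leader FOC: 101 - q_B = 0, so q_B = 101.
Then q_V = (202 - 101)/2 = 101/2.
Total output Q = 303/2, so price P = 225 - 303/2 = 147/2.

73.50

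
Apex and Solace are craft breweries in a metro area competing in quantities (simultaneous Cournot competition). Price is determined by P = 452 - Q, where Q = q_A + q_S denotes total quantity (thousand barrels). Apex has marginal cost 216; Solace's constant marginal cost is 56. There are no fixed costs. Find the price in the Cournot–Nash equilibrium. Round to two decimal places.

Apex's profit: π_A = (452 - Q)q_A - (216q_A). Setting ∂π_A/∂q_A = 0: 236 - 2q_A - (q_S) = 0.
Solace's first-order condition: 396 - 2q_S - (q_A) = 0.
So q_A = (236 - q_S)/2 and q_S = (396 - q_A)/2.
Substituting one into the other gives q_A = 76/3 and q_S = 556/3.
Total output Q = 632/3, so price P = 452 - 632/3 = 724/3.

241.33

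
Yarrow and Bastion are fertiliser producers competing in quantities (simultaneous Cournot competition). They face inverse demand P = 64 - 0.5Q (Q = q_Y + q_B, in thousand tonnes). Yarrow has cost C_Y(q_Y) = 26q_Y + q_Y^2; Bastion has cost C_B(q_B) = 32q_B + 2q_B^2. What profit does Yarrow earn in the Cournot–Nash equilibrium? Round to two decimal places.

Yarrow's profit: π_Y = (64 - 0.5Q)q_Y - (26q_Y + q_Y²). Setting ∂π_Y/∂q_Y = 0: 38 - 3q_Y - (1/2)(q_B) = 0.
Bastion's first-order condition: 32 - 5q_B - (1/2)(q_Y) = 0.
Best responses: q_Y = (38 - (1/2)q_B)/3, q_B = (32 - (1/2)q_Y)/5.
Solving the pair: q_Y = 696/59, q_B = 308/59.
Price P = 64 - (1/2)·(1004/59) = 55.4915.
Yarrow's profit: 55.4915·(696/59) - 26·(696/59) - (696/59)² = 208.7400.

208.74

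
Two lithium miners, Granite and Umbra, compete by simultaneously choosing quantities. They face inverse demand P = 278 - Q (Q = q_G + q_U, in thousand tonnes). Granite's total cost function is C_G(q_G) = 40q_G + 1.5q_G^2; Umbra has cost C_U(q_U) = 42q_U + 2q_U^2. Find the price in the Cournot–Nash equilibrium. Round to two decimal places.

Granite's profit: π_G = (278 - Q)q_G - (40q_G + (3/2)q_G²). Setting ∂π_G/∂q_G = 0: 238 - 5q_G - (q_U) = 0.
Umbra's first-order condition: 236 - 6q_U - (q_G) = 0.
Rearranging gives the reaction functions q_G = (238 - q_U)/5 and q_U = (236 - q_G)/6.
Solving the pair: q_G = 1192/29, q_U = 942/29.
Total output Q = 73.5862, so price P = 278 - 73.5862 = 204.4138.

204.41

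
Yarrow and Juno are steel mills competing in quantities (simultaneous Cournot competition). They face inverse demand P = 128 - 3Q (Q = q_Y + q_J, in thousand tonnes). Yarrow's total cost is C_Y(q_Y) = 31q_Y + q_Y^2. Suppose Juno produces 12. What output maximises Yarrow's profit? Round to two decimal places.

7.63

With the rival's output fixed at 12, Yarrow's profit is π_Y = (128 - 3·12 - 3q_Y)q_Y - (31q_Y + q_Y²) = (92 - 3q_Y)q_Y - (31q_Y + q_Y²).
∂π_Y/∂q_Y = 61 - 8q_Y = 0, so q_Y = 61/8.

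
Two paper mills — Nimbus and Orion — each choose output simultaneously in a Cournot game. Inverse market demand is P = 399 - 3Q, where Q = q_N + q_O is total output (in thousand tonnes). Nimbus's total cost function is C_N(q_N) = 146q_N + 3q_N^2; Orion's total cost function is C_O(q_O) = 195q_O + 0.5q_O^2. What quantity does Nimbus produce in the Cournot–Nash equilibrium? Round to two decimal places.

Nimbus's profit: π_N = (399 - 3Q)q_N - (146q_N + 3q_N²). Setting ∂π_N/∂q_N = 0: 253 - 12q_N - 3(q_O) = 0.
Orion's profit: π_O = (399 - 3Q)q_O - (195q_O + (1/2)q_O²). Setting ∂π_O/∂q_O = 0: 204 - 7q_O - 3(q_N) = 0.
Rearranging gives the reaction functions q_N = (253 - 3q_O)/12 and q_O = (204 - 3q_N)/7.
Solving the pair: q_N = 1159/75, q_O = 563/25.

15.45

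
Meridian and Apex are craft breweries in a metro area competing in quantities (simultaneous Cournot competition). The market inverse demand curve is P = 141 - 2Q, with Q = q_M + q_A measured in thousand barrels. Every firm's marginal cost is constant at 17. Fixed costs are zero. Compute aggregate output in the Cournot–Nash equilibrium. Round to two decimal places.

41.33

Each firm earns π_i = (141 - 2Q)q_i - 17q_i.
Setting ∂π_i/∂q_i = 0 with rivals' quantities fixed: 124 - 4q_i - 2q_j = 0.
With identical firms every q_j equals q_i, so q_j = q_i and 124 = 6q_i, giving q_i = 62/3.
Total output Q = 62/3 + 62/3 = 124/3.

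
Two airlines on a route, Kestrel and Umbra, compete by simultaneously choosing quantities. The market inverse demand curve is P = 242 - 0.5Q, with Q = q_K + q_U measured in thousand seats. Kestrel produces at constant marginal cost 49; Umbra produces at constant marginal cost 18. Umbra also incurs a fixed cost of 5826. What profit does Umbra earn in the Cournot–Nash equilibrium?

8624

Kestrel's profit: π_K = (242 - 0.5Q)q_K - (49q_K). Setting ∂π_K/∂q_K = 0: 193 - q_K - (1/2)(q_U) = 0.
Umbra's profit: π_U = (242 - 0.5Q)q_U - (18q_U). Setting ∂π_U/∂q_U = 0: 224 - q_U - (1/2)(q_K) = 0.
So q_K = (193 - (1/2)q_U) and q_U = (224 - (1/2)q_K).
Substituting one into the other gives q_K = 108 and q_U = 170.
Price P = 242 - (1/2)·278 = 103.
Umbra's profit: (103 - 18)·170 - 5826 = 8624.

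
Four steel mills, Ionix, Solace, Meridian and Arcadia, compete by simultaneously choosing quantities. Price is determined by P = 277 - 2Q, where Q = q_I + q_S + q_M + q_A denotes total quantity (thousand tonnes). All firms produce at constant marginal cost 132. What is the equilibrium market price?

A representative firm's profit is π_i = q_i(277 - 2Q) - 132q_i.
Setting ∂π_i/∂q_i = 0 with rivals' quantities fixed: 145 - 4q_i - 2·Σ_{j≠i} q_j = 0.
With identical firms every q_j equals q_i, so Σ_{j≠i} q_j = 3q_i and 145 = 10q_i, giving q_i = 29/2.
Total output Q = 58, so price P = 277 - 2·58 = 161.

161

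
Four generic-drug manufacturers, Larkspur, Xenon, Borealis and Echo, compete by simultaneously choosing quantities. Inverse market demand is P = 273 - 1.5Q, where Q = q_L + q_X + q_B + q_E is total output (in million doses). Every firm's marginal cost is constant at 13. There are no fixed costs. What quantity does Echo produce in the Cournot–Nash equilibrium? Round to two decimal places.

34.67

Each firm earns π_i = (273 - 1.5Q)q_i - 13q_i.
Setting ∂π_i/∂q_i = 0 with rivals' quantities fixed: 260 - 3q_i - (3/2)·Σ_{j≠i} q_j = 0.
With identical firms every q_j equals q_i, so Σ_{j≠i} q_j = 3q_i and 260 = (15/2)q_i, giving q_i = 104/3.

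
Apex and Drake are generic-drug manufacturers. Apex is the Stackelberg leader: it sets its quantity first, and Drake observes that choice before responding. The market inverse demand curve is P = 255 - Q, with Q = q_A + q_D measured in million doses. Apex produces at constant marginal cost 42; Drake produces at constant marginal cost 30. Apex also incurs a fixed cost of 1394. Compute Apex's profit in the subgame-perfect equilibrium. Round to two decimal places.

Solve by backward induction. Given q_A, the follower Drake maximises π_D = (255 - q_A - q_D)q_D - 30q_D.
Follower FOC: 225 - q_A - 2q_D = 0, so q_D(q_A) = (225 - q_A)/2.
The leader anticipates this reaction. Substituting into P = 255 - Q gives P = 285/2 - (1/2)q_A, so π_A = (285/2 - (1/2)q_A)q_A - 42q_A.
The leader's first-order condition 201/2 - q_A = 0 yields q_A = 201/2.
Then q_D = (225 - 201/2)/2 = 249/4.
Price P = 255 - 651/4 = 369/4.
Apex's profit: (369/4 - 42)·(201/2) - 1394 = 3656.1250.

3656.13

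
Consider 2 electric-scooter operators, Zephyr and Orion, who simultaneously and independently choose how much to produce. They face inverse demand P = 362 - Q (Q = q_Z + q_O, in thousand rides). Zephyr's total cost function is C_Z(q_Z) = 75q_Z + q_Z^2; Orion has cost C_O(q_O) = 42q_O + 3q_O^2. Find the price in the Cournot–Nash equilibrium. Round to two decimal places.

Zephyr's profit: π_Z = (362 - Q)q_Z - (75q_Z + q_Z²). Setting ∂π_Z/∂q_Z = 0: 287 - 4q_Z - (q_O) = 0.
Orion's first-order condition: 320 - 8q_O - (q_Z) = 0.
So q_Z = (287 - q_O)/4 and q_O = (320 - q_Z)/8.
Solving the pair: q_Z = 1976/31, q_O = 993/31.
Total output Q = 95.7742, so price P = 362 - 95.7742 = 266.2258.

266.23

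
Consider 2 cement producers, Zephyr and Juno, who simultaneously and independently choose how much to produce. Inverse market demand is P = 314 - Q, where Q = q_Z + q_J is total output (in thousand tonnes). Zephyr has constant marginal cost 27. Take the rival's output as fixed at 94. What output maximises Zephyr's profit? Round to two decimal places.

With the rival's output fixed at 94, Zephyr's profit is π_Z = (314 - 94 - q_Z)q_Z - (27q_Z) = (220 - q_Z)q_Z - (27q_Z).
∂π_Z/∂q_Z = 193 - 2q_Z = 0, so q_Z = 193/2.

96.50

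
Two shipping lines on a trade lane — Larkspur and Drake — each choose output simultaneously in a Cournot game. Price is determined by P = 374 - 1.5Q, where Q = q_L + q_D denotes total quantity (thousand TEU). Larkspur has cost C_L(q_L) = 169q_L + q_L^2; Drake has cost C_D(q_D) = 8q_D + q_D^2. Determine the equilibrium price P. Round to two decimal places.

242.23

Larkspur's profit: π_L = (374 - 1.5Q)q_L - (169q_L + q_L²). Setting ∂π_L/∂q_L = 0: 205 - 5q_L - (3/2)(q_D) = 0.
Drake's first-order condition: 366 - 5q_D - (3/2)(q_L) = 0.
So q_L = (205 - (3/2)q_D)/5 and q_D = (366 - (3/2)q_L)/5.
Substituting one into the other gives q_L = 272/13 and q_D = 870/13.
Total output Q = 1142/13, so price P = 374 - (3/2)·(1142/13) = 242.2308.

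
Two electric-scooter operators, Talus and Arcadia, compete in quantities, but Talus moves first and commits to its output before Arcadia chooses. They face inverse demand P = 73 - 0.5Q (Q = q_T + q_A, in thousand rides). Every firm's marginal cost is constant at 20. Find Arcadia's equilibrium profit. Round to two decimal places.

The follower Arcadia best-responds to any q_T: π_A = (73 - 0.5Q)q_A - 20q_A.
Setting the follower's marginal profit to zero, 53 - (1/2)q_T - q_A = 0, i.e. q_A = (53 - (1/2)q_T).
Talus substitutes q_A(q_T) into its own profit: π_T = q_T(73 - (1/2)q_T - (53 - (1/2)q_T)/2) - 20q_T = (93/2 - (1/4)q_T)q_T - 20q_T.
Maximising: ∂π_T/∂q_T = 53/2 - (1/2)q_T = 0, giving q_T = 53.
Then q_A = (53 - (1/2)·53) = 53/2.
Price P = 73 - (1/2)·(159/2) = 133/4.
Arcadia's profit: (133/4 - 20)·(53/2) = 351.1250.

351.13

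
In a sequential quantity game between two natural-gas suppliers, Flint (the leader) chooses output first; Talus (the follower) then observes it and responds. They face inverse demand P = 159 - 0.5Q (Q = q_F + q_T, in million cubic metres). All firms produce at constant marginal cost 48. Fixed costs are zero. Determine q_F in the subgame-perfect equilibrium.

Solve by backward induction. Given q_F, the follower Talus maximises π_T = (159 - (1/2)q_F - (1/2)q_T)q_T - 48q_T.
∂π_T/∂q_T = 111 - (1/2)q_F - q_T = 0 gives the reaction function q_T = (111 - (1/2)q_F).
Flint substitutes q_T(q_F) into its own profit: π_F = q_F(159 - (1/2)q_F - (111 - (1/2)q_F)/2) - 48q_F = (207/2 - (1/4)q_F)q_F - 48q_F.
Maximising: ∂π_F/∂q_F = 111/2 - (1/2)q_F = 0, giving q_F = 111.
Then q_T = (111 - (1/2)·111) = 111/2.

111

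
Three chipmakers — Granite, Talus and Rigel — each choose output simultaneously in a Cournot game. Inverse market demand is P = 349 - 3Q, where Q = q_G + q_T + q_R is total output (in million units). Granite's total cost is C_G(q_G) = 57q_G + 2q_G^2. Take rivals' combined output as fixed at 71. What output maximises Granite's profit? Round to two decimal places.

7.90

With rivals' combined output fixed at 71, Granite's profit is π_G = (349 - 3·71 - 3q_G)q_G - (57q_G + 2q_G²) = (136 - 3q_G)q_G - (57q_G + 2q_G²).
∂π_G/∂q_G = 79 - 10q_G = 0, so q_G = 79/10.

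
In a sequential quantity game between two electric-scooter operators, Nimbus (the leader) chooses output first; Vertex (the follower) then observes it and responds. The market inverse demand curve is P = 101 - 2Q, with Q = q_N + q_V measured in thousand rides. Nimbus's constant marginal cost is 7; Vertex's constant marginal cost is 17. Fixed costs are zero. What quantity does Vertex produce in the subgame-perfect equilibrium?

8

Solve by backward induction. Given q_N, the follower Vertex maximises π_V = (101 - 2q_N - 2q_V)q_V - 17q_V.
Follower FOC: 84 - 2q_N - 4q_V = 0, so q_V(q_N) = (84 - 2q_N)/4.
The leader anticipates this reaction. Substituting into P = 101 - 2Q gives P = 59 - q_N, so π_N = (59 - q_N)q_N - 7q_N.
Maximising: ∂π_N/∂q_N = 52 - 2q_N = 0, giving q_N = 26.
Then q_V = (84 - 2·26)/4 = 8.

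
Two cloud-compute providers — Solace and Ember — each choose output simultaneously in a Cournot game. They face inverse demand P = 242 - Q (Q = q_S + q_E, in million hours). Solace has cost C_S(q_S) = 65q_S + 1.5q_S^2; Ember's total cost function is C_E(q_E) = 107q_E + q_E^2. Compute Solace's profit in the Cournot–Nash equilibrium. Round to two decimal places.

2273.75

Solace's profit: π_S = (242 - Q)q_S - (65q_S + (3/2)q_S²). Setting ∂π_S/∂q_S = 0: 177 - 5q_S - (q_E) = 0.
Ember's first-order condition: 135 - 4q_E - (q_S) = 0.
Best responses: q_S = (177 - q_E)/5, q_E = (135 - q_S)/4.
Substituting one into the other gives q_S = 573/19 and q_E = 498/19.
Price P = 242 - 1071/19 = 185.6316.
Solace's profit: 185.6316·(573/19) - 65·(573/19) - (3/2)(573/19)² = 2273.7465.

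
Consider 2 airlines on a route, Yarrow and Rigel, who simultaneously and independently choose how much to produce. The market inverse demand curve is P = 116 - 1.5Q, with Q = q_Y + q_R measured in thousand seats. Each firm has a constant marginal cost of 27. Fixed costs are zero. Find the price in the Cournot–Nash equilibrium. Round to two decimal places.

56.67

Each firm earns π_i = (116 - 1.5Q)q_i - 27q_i.
Setting ∂π_i/∂q_i = 0 with rivals' quantities fixed: 89 - 3q_i - (3/2)q_j = 0.
By symmetry each firm produces the same amount; substituting q_j = q_i yields q_i = 89/(9/2) = 178/9.
Total output Q = 356/9, so price P = 116 - (3/2)·(356/9) = 170/3.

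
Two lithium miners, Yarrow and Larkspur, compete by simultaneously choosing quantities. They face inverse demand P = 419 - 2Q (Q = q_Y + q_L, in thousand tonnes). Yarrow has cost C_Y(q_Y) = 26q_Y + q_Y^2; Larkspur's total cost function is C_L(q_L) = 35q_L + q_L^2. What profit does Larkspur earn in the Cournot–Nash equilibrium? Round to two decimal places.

Yarrow's profit: π_Y = (419 - 2Q)q_Y - (26q_Y + q_Y²). Setting ∂π_Y/∂q_Y = 0: 393 - 6q_Y - 2(q_L) = 0.
Larkspur's profit: π_L = (419 - 2Q)q_L - (35q_L + q_L²). Setting ∂π_L/∂q_L = 0: 384 - 6q_L - 2(q_Y) = 0.
So q_Y = (393 - 2q_L)/6 and q_L = (384 - 2q_Y)/6.
Substituting one into the other gives q_Y = 795/16 and q_L = 759/16.
Price P = 419 - 2·(777/8) = 899/4.
Larkspur's profit: (899/4)·(759/16) - 35·(759/16) - (759/16)² = 6750.9492.

6750.95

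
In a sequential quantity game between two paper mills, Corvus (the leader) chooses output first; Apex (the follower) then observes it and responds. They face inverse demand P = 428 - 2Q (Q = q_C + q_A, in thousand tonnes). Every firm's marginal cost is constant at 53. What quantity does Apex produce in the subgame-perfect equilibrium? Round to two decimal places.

46.88

The follower Apex best-responds to any q_C: π_A = (428 - 2Q)q_A - 53q_A.
Follower FOC: 375 - 2q_C - 4q_A = 0, so q_A(q_C) = (375 - 2q_C)/4.
Corvus substitutes q_A(q_C) into its own profit: π_C = q_C(428 - 2q_C - (375 - 2q_C)/2) - 53q_C = (481/2 - q_C)q_C - 53q_C.
The leader's first-order condition 375/2 - 2q_C = 0 yields q_C = 375/4.
Then q_A = (375 - 2·(375/4))/4 = 375/8.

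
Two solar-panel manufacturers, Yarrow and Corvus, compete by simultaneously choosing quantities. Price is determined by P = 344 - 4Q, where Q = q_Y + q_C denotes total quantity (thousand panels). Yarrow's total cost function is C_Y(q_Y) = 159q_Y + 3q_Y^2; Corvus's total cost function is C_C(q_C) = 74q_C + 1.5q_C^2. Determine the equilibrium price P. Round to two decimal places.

Yarrow's profit: π_Y = (344 - 4Q)q_Y - (159q_Y + 3q_Y²). Setting ∂π_Y/∂q_Y = 0: 185 - 14q_Y - 4(q_C) = 0.
Corvus's profit: π_C = (344 - 4Q)q_C - (74q_C + (3/2)q_C²). Setting ∂π_C/∂q_C = 0: 270 - 11q_C - 4(q_Y) = 0.
So q_Y = (185 - 4q_C)/14 and q_C = (270 - 4q_Y)/11.
Solving the pair: q_Y = 955/138, q_C = 1520/69.
Total output Q = 28.9493, so price P = 344 - 4·28.9493 = 228.2029.

228.20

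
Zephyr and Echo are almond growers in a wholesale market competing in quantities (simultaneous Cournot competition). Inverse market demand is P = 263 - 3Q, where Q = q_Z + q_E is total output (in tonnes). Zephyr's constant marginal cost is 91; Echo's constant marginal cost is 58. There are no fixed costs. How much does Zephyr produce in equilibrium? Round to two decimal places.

15.44

Zephyr's profit: π_Z = (263 - 3Q)q_Z - (91q_Z). Setting ∂π_Z/∂q_Z = 0: 172 - 6q_Z - 3(q_E) = 0.
Echo's first-order condition: 205 - 6q_E - 3(q_Z) = 0.
Best responses: q_Z = (172 - 3q_E)/6, q_E = (205 - 3q_Z)/6.
Solving the pair: q_Z = 139/9, q_E = 238/9.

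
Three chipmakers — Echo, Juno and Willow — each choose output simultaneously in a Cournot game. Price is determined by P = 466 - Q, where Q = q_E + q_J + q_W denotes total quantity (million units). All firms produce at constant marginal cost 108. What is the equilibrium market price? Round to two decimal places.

Each firm earns π_i = (466 - Q)q_i - 108q_i.
Setting ∂π_i/∂q_i = 0 with rivals' quantities fixed: 358 - 2q_i - Σ_{j≠i} q_j = 0.
With identical firms every q_j equals q_i, so Σ_{j≠i} q_j = 2q_i and 358 = 4q_i, giving q_i = 179/2.
Total output Q = 537/2, so price P = 466 - 537/2 = 395/2.

197.50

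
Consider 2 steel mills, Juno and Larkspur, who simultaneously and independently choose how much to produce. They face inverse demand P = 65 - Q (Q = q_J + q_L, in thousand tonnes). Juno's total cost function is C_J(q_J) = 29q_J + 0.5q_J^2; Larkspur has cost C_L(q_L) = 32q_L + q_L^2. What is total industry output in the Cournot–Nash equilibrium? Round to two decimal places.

Juno's profit: π_J = (65 - Q)q_J - (29q_J + (1/2)q_J²). Setting ∂π_J/∂q_J = 0: 36 - 3q_J - (q_L) = 0.
Larkspur's profit: π_L = (65 - Q)q_L - (32q_L + q_L²). Setting ∂π_L/∂q_L = 0: 33 - 4q_L - (q_J) = 0.
So q_J = (36 - q_L)/3 and q_L = (33 - q_J)/4.
Solving the pair: q_J = 111/11, q_L = 63/11.
Total output Q = 111/11 + 63/11 = 174/11.

15.82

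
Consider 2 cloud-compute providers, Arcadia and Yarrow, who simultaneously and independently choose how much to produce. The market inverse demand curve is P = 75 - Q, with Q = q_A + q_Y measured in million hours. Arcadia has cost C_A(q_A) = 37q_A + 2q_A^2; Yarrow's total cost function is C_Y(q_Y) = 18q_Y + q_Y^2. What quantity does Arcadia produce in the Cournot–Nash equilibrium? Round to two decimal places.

4.13

Arcadia's profit: π_A = (75 - Q)q_A - (37q_A + 2q_A²). Setting ∂π_A/∂q_A = 0: 38 - 6q_A - (q_Y) = 0.
Yarrow's first-order condition: 57 - 4q_Y - (q_A) = 0.
Best responses: q_A = (38 - q_Y)/6, q_Y = (57 - q_A)/4.
Solving the pair: q_A = 95/23, q_Y = 304/23.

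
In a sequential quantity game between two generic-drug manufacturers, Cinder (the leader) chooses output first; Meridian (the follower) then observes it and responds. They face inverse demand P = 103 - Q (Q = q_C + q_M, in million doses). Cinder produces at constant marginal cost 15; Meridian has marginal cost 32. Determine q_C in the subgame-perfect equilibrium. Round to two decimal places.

52.50

Solve by backward induction. Given q_C, the follower Meridian maximises π_M = (103 - q_C - q_M)q_M - 32q_M.
Follower FOC: 71 - q_C - 2q_M = 0, so q_M(q_C) = (71 - q_C)/2.
Cinder substitutes q_M(q_C) into its own profit: π_C = q_C(103 - q_C - (71 - q_C)/2) - 15q_C = (135/2 - (1/2)q_C)q_C - 15q_C.
Maximising: ∂π_C/∂q_C = 105/2 - q_C = 0, giving q_C = 105/2.
Then q_M = (71 - 105/2)/2 = 37/4.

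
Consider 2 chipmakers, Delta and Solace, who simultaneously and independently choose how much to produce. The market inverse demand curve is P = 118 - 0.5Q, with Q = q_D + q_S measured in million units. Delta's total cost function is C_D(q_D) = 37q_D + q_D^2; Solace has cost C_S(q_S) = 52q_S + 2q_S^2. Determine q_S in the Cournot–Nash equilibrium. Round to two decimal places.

10.68

Delta's profit: π_D = (118 - 0.5Q)q_D - (37q_D + q_D²). Setting ∂π_D/∂q_D = 0: 81 - 3q_D - (1/2)(q_S) = 0.
Solace's profit: π_S = (118 - 0.5Q)q_S - (52q_S + 2q_S²). Setting ∂π_S/∂q_S = 0: 66 - 5q_S - (1/2)(q_D) = 0.
Rearranging gives the reaction functions q_D = (81 - (1/2)q_S)/3 and q_S = (66 - (1/2)q_D)/5.
Substituting one into the other gives q_D = 1488/59 and q_S = 630/59.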